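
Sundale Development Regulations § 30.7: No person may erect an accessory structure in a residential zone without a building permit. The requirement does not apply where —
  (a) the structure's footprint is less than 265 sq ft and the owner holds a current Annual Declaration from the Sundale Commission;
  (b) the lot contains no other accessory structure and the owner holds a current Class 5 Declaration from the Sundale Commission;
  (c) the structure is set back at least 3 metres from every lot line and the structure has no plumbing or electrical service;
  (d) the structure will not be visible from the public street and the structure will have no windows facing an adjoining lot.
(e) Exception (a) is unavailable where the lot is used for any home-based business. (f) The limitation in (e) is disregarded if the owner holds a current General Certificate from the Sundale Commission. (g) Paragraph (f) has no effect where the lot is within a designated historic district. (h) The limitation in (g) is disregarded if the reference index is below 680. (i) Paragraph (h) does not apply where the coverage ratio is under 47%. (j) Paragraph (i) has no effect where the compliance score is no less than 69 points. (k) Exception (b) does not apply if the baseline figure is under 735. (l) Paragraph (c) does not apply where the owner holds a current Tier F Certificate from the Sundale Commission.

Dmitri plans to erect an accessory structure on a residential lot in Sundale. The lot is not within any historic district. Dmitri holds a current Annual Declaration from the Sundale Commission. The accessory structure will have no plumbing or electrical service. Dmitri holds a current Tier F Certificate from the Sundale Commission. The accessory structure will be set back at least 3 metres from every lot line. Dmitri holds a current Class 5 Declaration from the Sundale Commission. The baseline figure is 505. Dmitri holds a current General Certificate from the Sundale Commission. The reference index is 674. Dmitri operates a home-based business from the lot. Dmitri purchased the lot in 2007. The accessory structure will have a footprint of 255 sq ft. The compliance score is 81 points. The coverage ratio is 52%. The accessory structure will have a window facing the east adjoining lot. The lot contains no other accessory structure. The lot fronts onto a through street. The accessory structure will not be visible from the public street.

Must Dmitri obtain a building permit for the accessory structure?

All of (a)'s requirements are met (the structure's footprint is 255 sq ft, less than the 265 sq ft limit; a current Annual Declaration is held). Under paragraphs (e)–(j): (e) would limit (a) — a home-based business operates on the lot — but (f) sets (e) aside: (f) operates against (e): a current General Certificate is held. (g) does not operate here (the lot is not in a historic district), so (f) stands. (a) remains available.
Exception (b)'s conditions are all satisfied: the lot has no other accessory structure; a current Class 5 Declaration is held. But applying paragraph (k): (k) applies — the baseline figure is 505, under the 735 limit. Exception (b) does not apply.
Exception (c): the setback is at least 3 m on every side; there is no plumbing or electrical service — every condition holds. But: (l) applies — a current Tier F Certificate is held. (c) is therefore removed.
Exception (d) does not apply: a window faces an adjoining lot.

No — exception (a) applies; Dmitri does not need a building permit.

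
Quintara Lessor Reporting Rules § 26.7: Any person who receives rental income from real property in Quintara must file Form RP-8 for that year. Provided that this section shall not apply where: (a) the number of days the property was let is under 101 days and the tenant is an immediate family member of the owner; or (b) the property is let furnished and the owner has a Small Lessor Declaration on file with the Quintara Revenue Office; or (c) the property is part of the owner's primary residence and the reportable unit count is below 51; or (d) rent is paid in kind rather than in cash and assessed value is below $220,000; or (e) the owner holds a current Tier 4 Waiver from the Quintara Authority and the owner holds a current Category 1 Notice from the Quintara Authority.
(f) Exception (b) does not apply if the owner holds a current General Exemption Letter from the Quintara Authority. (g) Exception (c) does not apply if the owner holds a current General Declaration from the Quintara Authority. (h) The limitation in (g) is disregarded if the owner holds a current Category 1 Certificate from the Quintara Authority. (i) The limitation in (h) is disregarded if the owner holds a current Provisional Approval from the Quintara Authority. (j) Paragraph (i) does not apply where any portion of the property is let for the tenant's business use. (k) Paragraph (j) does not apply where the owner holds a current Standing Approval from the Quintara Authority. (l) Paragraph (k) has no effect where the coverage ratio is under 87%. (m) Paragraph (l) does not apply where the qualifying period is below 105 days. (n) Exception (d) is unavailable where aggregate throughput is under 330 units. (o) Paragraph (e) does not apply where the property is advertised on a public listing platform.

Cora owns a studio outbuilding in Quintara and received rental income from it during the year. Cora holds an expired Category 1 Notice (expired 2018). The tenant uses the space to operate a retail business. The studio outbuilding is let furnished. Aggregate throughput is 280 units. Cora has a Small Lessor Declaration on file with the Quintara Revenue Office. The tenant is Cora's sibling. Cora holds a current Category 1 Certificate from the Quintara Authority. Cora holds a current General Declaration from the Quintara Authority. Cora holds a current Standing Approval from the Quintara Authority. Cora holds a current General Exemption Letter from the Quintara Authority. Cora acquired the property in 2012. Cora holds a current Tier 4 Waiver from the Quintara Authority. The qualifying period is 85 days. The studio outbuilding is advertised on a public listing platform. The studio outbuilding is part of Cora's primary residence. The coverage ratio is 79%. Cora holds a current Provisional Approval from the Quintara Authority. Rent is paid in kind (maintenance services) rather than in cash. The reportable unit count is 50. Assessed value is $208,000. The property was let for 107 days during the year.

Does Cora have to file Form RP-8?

Yes — Cora must file Form RP-8.

Exception (a) does not apply: the number of days the property was let is 107 days, not under 101 days.
Exception (b) is satisfied on its face — the property is let furnished; a Small Lessor Declaration is on file. Turning to paragraph (f): (f) is triggered — a current General Exemption Letter is held. Exception (b) does not apply.
All of (c)'s requirements are met (the studio outbuilding is part of the primary residence; the reportable unit count is 50, below the 51 limit). But applying paragraphs (g)–(m): (g) operates against (c): a current General Declaration is held. (h) would limit (g) — a current Category 1 Certificate is held — but (i) sets (h) aside: (i) applies — a current Provisional Approval is held. (j) is engaged (the space is let for business use), but is overridden by (k): (k) operates against (j): a current Standing Approval is held. (l) would limit (k) — the coverage ratio is 79%, under the 87% limit — but (m) sets (l) aside: (m) operates against (l): the qualifying period is 85 days, below the 105 days limit. (c) is therefore removed.
All of (d)'s requirements are met (rent is paid in kind; assessed value is $208,000, below the $220,000 limit). But applying paragraph (n): (n) is triggered — aggregate throughput is 280 units, under the 330 units limit. Exception (d) does not apply.
Exception (e) does not apply: the Category 1 Notice is not current.
No exception applies. The general rule governs.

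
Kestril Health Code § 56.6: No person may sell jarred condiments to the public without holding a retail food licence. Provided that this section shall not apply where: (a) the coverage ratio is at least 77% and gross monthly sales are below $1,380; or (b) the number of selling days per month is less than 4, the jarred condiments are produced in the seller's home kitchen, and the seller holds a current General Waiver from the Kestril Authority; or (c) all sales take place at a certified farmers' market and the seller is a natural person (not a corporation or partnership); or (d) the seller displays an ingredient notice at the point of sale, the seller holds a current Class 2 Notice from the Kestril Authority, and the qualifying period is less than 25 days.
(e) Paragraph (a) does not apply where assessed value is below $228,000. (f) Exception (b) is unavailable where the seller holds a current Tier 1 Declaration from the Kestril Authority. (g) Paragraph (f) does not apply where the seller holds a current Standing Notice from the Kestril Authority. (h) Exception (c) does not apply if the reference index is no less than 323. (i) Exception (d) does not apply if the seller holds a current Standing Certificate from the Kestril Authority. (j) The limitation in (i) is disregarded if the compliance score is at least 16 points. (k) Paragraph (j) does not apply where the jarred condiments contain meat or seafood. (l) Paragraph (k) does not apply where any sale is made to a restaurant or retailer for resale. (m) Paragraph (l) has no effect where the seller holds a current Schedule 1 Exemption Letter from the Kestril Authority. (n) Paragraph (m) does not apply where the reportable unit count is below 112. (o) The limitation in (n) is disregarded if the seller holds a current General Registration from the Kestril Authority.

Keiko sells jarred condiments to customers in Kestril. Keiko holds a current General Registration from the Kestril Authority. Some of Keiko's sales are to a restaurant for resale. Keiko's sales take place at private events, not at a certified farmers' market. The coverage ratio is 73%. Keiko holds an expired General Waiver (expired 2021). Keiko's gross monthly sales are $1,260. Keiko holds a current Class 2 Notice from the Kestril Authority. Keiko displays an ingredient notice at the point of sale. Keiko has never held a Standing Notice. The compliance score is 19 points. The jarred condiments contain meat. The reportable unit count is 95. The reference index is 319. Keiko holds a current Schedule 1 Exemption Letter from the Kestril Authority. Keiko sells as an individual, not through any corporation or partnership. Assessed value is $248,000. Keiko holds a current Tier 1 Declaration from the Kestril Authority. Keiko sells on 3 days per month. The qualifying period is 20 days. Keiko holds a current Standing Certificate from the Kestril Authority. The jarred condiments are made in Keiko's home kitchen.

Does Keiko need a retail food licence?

Exception (a) fails — the coverage ratio is 73%, short of 77%.
Exception (b) does not apply: the General Waiver is not current.
Exception (c) does not apply: sales are at private events, not a certified farmers' market.
Exception (d) is satisfied on its face — an ingredient notice is displayed; a current Class 2 Notice is held; the qualifying period is 20 days, less than the 25 days limit. But applying paragraphs (i)–(o): (i) is engaged — a current Standing Certificate is held. (j) is triggered (the compliance score is 19 points, meeting the 16 points threshold), but is set aside by (k): (k) applies — the jarred condiments contain meat. (l) would limit (k) — some sales are to a restaurant for resale — but (m) sets (l) aside: (m) is engaged — a current Schedule 1 Exemption Letter is held. (n) is engaged (the reportable unit count is 95, below the 112 limit), but is itself disapplied by (o): (o) applies — a current General Registration is held. Exception (d) does not apply.
Every exception is unavailable, so the rule governs.

Yes — Keiko must hold a retail food licence.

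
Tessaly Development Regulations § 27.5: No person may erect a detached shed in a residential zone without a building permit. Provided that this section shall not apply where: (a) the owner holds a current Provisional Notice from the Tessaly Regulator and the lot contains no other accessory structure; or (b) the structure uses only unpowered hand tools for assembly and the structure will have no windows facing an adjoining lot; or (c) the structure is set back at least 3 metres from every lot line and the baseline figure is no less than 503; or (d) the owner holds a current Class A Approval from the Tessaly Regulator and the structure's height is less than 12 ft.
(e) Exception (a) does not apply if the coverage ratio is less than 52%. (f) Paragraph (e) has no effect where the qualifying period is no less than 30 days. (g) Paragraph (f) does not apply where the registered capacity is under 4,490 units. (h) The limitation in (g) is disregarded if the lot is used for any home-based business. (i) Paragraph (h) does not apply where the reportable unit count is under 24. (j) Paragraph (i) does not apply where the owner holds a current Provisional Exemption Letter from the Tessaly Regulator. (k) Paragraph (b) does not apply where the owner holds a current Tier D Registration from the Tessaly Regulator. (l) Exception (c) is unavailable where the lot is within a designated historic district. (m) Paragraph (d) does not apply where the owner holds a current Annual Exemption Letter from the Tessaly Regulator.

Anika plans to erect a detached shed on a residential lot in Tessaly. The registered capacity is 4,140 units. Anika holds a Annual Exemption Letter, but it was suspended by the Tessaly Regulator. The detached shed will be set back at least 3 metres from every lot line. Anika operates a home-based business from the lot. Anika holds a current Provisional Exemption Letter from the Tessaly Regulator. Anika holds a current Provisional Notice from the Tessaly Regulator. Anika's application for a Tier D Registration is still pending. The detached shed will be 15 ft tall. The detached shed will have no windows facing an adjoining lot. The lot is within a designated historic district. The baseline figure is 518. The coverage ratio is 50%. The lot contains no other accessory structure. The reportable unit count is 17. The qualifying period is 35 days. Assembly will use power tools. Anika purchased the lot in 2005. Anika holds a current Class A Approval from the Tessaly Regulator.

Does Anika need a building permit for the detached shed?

No — exception (a) applies; Anika does not need a building permit.

Exception (a)'s conditions are all satisfied: a current Provisional Notice is held; the lot has no other accessory structure. Under paragraphs (e)–(j): (e) would limit (a) — the coverage ratio is 50%, less than the 52% limit — but (f) sets (e) aside: (f) operates — the qualifying period is 35 days, meeting the 30 days threshold. (g) would limit (f) — the registered capacity is 4,140 units, under the 4,490 units limit — but (h) sets (g) aside: (h) operates against (g): a home-based business operates on the lot. (i) would limit (h) — the reportable unit count is 17, under the 24 limit — but (j) sets (i) aside: (j) operates against (i): a current Provisional Exemption Letter is held. So (a) applies.
Exception (b) fails — assembly uses power tools.
All of (c)'s requirements are met (the setback is at least 3 m on every side; the baseline figure is 518, meeting the 503 threshold). But: (l) is triggered — the lot is in a historic district. Exception (c) does not apply.
Exception (d) requires that the structure's height is less than 12 ft; but the structure's height is 15 ft, not less than 12 ft, so (d) is unavailable.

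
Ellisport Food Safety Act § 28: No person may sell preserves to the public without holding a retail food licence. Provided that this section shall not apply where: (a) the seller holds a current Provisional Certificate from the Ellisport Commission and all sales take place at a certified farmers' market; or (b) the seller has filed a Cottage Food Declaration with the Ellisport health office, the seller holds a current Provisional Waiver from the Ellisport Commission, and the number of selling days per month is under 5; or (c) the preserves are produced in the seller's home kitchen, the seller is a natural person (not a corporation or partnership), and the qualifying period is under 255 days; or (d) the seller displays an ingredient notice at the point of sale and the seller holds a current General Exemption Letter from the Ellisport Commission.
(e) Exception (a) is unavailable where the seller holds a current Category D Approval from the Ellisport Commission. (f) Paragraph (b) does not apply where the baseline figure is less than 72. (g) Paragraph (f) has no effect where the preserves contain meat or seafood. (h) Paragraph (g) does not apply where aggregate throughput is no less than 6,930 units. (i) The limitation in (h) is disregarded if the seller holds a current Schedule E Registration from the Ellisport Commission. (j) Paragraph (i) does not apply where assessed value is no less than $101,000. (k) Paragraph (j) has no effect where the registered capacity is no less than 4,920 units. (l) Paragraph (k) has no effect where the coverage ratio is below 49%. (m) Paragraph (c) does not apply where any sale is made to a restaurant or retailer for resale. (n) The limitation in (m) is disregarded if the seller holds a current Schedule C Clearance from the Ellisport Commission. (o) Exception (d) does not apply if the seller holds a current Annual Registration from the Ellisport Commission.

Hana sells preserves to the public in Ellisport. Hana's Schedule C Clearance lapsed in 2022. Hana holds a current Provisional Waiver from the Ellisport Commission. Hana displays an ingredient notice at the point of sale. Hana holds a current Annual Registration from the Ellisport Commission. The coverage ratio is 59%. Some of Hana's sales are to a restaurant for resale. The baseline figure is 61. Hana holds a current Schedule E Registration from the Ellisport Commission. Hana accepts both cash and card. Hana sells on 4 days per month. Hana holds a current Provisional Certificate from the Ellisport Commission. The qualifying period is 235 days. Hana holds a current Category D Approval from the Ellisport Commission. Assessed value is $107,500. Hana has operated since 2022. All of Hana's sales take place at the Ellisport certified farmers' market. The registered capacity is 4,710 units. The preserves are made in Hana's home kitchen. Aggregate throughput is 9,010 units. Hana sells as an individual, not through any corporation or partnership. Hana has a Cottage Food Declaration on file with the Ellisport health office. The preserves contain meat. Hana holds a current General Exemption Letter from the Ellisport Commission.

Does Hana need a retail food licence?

Exception (a): a current Provisional Certificate is held; all sales are at a certified farmers' market — every condition holds. But applying paragraph (e): (e) applies — a current Category D Approval is held. So (a) is unavailable.
Exception (b)'s conditions are all satisfied: a Cottage Food Declaration is on file; a current Provisional Waiver is held; the number of selling days per month is 4, under the 5 limit. However, paragraphs (f)–(l) must be considered: (f) is engaged — the baseline figure is 61, less than the 72 limit. (g) would limit (f) — the preserves contain meat — but (h) sets (g) aside: (h) is triggered — aggregate throughput is 9,010 units, meeting the 6,930 units threshold. (i) operates (a current Schedule E Registration is held), but is itself disapplied by (j): (j) operates against (i): assessed value is $107,500, meeting the $101,000 threshold. (k) is not triggered (the registered capacity is 4,710 units, short of 4,920 units), so (j) stands. So (b) is unavailable.
Exception (c): the preserves are home-kitchen produced; the seller is a natural person; the qualifying period is 235 days, under the 255 days limit — every condition holds. Turning to paragraphs (m)–(n): (m) is engaged — some sales are to a restaurant for resale. (n) is not triggered (there is no Schedule C Clearance in force), so (m) stands. Exception (c) does not apply.
Exception (d) is satisfied on its face — an ingredient notice is displayed; a current General Exemption Letter is held. But: (o) operates against (d): a current Annual Registration is held. Exception (d) does not apply.
Every exception is unavailable, so the rule governs.

Yes — Hana must hold a retail food licence.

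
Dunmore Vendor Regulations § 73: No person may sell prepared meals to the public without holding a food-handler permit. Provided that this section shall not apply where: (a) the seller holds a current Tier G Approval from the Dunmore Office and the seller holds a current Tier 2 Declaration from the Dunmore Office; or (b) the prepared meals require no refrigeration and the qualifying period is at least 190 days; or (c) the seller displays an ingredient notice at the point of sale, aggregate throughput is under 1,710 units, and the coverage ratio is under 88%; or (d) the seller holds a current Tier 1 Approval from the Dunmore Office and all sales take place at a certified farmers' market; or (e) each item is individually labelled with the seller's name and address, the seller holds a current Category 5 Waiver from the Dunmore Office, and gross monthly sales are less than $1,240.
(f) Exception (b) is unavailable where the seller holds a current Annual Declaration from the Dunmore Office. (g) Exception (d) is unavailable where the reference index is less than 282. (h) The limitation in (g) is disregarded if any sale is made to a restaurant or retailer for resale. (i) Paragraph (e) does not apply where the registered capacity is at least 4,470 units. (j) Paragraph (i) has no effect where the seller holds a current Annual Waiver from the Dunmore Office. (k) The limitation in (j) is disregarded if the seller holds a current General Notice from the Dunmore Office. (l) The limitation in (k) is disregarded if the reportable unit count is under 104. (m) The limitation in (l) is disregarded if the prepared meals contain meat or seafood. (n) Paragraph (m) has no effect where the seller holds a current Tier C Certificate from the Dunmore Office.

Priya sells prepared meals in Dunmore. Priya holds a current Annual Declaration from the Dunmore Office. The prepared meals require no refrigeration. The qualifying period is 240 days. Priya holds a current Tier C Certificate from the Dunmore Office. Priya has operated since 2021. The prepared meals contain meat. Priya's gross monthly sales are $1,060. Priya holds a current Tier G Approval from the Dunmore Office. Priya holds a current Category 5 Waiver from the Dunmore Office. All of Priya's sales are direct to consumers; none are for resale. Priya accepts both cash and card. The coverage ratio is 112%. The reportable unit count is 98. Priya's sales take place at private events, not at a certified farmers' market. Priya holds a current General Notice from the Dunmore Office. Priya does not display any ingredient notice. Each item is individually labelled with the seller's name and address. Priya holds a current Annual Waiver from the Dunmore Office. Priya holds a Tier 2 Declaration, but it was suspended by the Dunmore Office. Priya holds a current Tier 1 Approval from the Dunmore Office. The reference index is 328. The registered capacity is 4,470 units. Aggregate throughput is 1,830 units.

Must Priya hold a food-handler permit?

Exception (a) does not apply: there is no Tier 2 Declaration in force.
Exception (b) is satisfied on its face — the prepared meals are shelf-stable; the qualifying period is 240 days, meeting the 190 days threshold. Turning to paragraph (f): (f) operates against (b): a current Annual Declaration is held. (b) is therefore removed.
Exception (c) fails — no ingredient notice is displayed.
Exception (d) requires that all sales take place at a certified farmers' market; but sales are at private events, not a certified farmers' market, so (d) is unavailable.
Exception (e)'s conditions are all satisfied: items are individually labelled; a current Category 5 Waiver is held; gross monthly sales are $1,060, less than the $1,240 limit. Applying paragraphs (i)–(n): (i) would limit (e) — the registered capacity is 4,470 units, meeting the 4,470 units threshold — but (j) sets (i) aside: (j) is engaged — a current Annual Waiver is held. (k) applies (a current General Notice is held), but is overridden by (l): (l) operates — the reportable unit count is 98, under the 104 limit. (m) operates (the prepared meals contain meat), but is overridden by (n): (n) operates — a current Tier C Certificate is held. Exception (e) stands.

No — exception (e) applies; Priya is not required to hold a food-handler permit.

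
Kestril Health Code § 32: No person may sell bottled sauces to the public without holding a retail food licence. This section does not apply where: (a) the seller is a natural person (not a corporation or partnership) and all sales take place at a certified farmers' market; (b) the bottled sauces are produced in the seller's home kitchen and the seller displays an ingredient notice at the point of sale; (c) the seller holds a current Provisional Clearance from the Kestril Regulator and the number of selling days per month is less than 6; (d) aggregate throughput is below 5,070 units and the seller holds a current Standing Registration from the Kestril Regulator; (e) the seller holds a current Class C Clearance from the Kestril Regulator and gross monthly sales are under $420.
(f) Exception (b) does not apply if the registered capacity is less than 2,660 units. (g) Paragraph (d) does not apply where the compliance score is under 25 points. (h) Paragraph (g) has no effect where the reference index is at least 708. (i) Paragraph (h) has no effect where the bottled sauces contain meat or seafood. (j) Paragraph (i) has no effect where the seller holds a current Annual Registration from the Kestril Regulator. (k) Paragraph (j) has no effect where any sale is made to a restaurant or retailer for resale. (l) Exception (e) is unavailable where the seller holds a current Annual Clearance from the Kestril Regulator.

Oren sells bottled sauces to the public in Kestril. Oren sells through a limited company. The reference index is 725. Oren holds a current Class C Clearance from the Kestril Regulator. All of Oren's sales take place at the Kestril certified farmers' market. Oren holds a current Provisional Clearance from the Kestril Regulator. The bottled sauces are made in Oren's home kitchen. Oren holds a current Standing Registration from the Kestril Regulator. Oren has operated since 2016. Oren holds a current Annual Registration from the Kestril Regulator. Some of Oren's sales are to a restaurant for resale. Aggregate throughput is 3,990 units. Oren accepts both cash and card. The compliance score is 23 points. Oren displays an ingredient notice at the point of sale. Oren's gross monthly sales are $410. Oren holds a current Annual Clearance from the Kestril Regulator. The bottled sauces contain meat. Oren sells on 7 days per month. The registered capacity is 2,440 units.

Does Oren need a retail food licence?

Yes — Oren must hold a retail food licence.

Exception (a) requires that the seller is a natural person (not a corporation or partnership); but the seller operates through a limited company, so (a) is unavailable.
All of (b)'s requirements are met (the bottled sauces are home-kitchen produced; an ingredient notice is displayed). Turning to paragraph (f): (f) is triggered — the registered capacity is 2,440 units, less than the 2,660 units limit. So (b) is unavailable.
Exception (c) does not apply: the number of selling days per month is 7, not less than 6.
Exception (d)'s conditions are all satisfied: aggregate throughput is 3,990 units, below the 5,070 units limit; a current Standing Registration is held. Turning to paragraphs (g)–(k): (g) operates against (d): the compliance score is 23 points, under the 25 points limit. (h) would limit (g) — the reference index is 725, meeting the 708 threshold — but (i) sets (h) aside: (i) operates against (h): the bottled sauces contain meat. (j) would limit (i) — a current Annual Registration is held — but (k) sets (j) aside: (k) is triggered — some sales are to a restaurant for resale. So (d) is unavailable.
Exception (e) is satisfied on its face — a current Class C Clearance is held; gross monthly sales are $410, under the $420 limit. However, paragraph (l) must be considered: (l) is triggered — a current Annual Clearance is held. (e) is therefore removed.
No exception applies. The general rule governs.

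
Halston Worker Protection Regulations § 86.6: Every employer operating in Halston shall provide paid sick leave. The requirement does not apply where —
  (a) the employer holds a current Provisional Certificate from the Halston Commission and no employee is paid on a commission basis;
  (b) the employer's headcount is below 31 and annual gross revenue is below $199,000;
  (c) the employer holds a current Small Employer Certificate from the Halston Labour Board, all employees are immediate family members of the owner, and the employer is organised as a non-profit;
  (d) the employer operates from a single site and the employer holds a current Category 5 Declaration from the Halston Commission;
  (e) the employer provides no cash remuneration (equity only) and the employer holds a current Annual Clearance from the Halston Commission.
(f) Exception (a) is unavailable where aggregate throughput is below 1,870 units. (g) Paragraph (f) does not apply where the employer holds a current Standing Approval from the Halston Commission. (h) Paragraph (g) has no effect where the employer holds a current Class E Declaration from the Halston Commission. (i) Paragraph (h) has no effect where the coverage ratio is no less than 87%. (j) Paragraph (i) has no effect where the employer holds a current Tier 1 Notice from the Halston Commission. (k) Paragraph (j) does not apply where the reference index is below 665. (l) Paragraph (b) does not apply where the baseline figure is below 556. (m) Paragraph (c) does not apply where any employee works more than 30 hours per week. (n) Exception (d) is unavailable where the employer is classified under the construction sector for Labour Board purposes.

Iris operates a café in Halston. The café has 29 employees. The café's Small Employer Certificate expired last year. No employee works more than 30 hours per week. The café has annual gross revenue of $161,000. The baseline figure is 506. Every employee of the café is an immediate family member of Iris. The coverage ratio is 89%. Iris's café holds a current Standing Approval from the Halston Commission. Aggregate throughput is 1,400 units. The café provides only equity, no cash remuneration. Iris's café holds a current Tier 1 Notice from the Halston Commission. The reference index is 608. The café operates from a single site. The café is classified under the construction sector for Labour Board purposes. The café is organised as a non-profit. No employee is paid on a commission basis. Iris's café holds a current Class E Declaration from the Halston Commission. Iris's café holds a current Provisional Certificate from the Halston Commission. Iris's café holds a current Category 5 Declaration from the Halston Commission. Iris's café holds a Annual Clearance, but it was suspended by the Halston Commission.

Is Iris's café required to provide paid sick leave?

No — exception (a) applies; Iris's café is not required to provide paid sick leave.

Exception (a) is satisfied on its face — a current Provisional Certificate is held; no employee is paid on commission. Considering the limiting provisions: (f) would limit (a) — aggregate throughput is 1,400 units, below the 1,870 units limit — but (g) sets (f) aside: (g) is triggered — a current Standing Approval is held. (h) would limit (g) — a current Class E Declaration is held — but (i) sets (h) aside: (i) operates against (h): the coverage ratio is 89%, meeting the 87% threshold. (j) is engaged (a current Tier 1 Notice is held), but is set aside by (k): (k) is engaged — the reference index is 608, below the 665 limit. So (a) applies.
Exception (b) is satisfied on its face — the employer's headcount is 29, below the 31 limit; annual gross revenue is $161,000, below the $199,000 limit. But applying paragraph (l): (l) operates against (b): the baseline figure is 506, below the 556 limit. Exception (b) does not apply.
Exception (c) requires that the employer holds a current Small Employer Certificate from the Halston Labour Board; but the Small Employer Certificate has expired, so (c) is unavailable.
Exception (d)'s conditions are all satisfied: the employer operates from a single site; a current Category 5 Declaration is held. But: (n) operates against (d): the café is classified under the construction sector. So (d) is unavailable.
Exception (e) does not apply: the Annual Clearance is not current.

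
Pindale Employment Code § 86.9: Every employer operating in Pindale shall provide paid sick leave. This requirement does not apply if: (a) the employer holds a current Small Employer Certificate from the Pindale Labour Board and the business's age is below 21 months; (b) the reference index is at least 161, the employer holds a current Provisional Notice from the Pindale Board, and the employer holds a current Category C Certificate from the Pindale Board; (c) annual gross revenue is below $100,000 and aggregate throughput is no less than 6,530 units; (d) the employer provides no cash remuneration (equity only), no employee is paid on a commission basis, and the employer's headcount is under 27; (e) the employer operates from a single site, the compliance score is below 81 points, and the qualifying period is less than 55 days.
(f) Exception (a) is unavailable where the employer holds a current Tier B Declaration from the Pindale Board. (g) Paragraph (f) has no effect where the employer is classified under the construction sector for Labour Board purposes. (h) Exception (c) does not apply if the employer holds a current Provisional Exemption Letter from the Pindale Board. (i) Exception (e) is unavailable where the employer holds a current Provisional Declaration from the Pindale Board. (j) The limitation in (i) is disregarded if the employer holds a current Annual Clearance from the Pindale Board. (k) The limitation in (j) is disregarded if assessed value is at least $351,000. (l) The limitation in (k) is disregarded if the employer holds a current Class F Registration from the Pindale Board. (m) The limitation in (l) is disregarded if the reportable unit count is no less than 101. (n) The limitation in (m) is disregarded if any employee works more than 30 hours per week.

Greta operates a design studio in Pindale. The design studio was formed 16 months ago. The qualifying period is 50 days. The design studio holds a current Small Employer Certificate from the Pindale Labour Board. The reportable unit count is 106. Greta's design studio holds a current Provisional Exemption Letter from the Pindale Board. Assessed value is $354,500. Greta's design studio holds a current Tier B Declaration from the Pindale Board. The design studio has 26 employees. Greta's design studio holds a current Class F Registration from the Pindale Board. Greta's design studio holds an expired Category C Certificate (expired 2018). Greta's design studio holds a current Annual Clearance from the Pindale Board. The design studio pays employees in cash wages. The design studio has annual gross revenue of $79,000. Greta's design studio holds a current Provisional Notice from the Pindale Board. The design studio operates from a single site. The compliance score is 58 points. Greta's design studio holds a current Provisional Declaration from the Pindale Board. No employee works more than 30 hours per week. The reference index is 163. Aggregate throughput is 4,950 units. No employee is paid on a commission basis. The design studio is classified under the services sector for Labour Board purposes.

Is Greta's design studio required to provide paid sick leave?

Exception (a)'s conditions are all satisfied: a current Small Employer Certificate is held; the business's age is 16 months, below the 21 months limit. But applying paragraphs (f)–(g): (f) operates against (a): a current Tier B Declaration is held. (g), which would lift (f), is inapplicable — the design studio is classified under the services sector. Exception (a) does not apply.
Exception (b) fails — there is no Category C Certificate in force.
Exception (c) requires that aggregate throughput is no less than 6,530 units; but aggregate throughput is 4,950 units, short of 6,530 units, so (c) is unavailable.
Exception (d) requires that the employer provides no cash remuneration (equity only); but employees are paid cash wages, so (d) is unavailable.
Exception (e) is satisfied on its face — the employer operates from a single site; the compliance score is 58 points, below the 81 points limit; the qualifying period is 50 days, less than the 55 days limit. But: (i) is triggered — a current Provisional Declaration is held. (j) is engaged (a current Annual Clearance is held), but yields to (k): (k) operates against (j): assessed value is $354,500, meeting the $351,000 threshold. (l) operates (a current Class F Registration is held), but is itself disapplied by (m): (m) is engaged — the reportable unit count is 106, meeting the 101 threshold. (n) is inapplicable (no employee exceeds 30 hours/week), so (m) stands. So (e) is unavailable.
None of the exceptions is available; § 86.9 applies in full.

Yes — Greta's design studio must provide paid sick leave.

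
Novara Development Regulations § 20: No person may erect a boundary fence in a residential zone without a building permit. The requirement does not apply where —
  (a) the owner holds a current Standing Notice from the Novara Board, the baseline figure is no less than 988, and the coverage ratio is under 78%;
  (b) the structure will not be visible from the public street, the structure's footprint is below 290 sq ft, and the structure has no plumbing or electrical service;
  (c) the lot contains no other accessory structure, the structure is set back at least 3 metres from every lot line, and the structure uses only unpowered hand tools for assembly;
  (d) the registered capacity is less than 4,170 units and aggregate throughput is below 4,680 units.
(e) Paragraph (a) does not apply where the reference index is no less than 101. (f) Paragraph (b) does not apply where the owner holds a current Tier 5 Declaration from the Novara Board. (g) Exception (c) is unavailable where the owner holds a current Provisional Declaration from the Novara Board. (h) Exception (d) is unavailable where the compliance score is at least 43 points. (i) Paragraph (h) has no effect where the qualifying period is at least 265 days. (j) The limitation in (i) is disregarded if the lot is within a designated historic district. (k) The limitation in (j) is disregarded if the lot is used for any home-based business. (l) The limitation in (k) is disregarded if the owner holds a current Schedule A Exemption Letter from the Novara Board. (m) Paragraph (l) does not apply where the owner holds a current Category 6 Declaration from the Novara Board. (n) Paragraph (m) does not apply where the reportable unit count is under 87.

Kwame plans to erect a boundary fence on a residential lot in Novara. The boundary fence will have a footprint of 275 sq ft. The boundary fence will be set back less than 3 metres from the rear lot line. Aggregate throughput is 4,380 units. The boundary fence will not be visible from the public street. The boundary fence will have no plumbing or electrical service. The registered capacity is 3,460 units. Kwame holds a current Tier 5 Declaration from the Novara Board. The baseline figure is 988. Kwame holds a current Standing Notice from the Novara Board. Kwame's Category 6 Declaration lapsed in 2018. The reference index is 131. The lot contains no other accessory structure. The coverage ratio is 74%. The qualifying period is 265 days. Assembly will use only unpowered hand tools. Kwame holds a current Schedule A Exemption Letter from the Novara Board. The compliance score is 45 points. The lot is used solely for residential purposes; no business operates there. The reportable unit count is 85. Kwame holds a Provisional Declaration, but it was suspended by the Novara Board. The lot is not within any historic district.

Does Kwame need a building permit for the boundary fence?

No — exception (d) applies; Kwame does not need a building permit.

Exception (a)'s conditions are all satisfied: a current Standing Notice is held; the baseline figure is 988, meeting the 988 threshold; the coverage ratio is 74%, under the 78% limit. However, paragraph (e) must be considered: (e) operates — the reference index is 131, meeting the 101 threshold. So (a) is unavailable.
Exception (b) is satisfied on its face — the structure will not be visible from the street; the structure's footprint is 275 sq ft, below the 290 sq ft limit; there is no plumbing or electrical service. Turning to paragraph (f): (f) operates against (b): a current Tier 5 Declaration is held. Exception (b) does not apply.
Exception (c) requires that the structure is set back at least 3 metres from every lot line; but the rear setback is under 3 m, so (c) is unavailable.
Exception (d)'s conditions are all satisfied: the registered capacity is 3,460 units, less than the 4,170 units limit; aggregate throughput is 4,380 units, below the 4,680 units limit. Applying paragraphs (h)–(n): (h) would limit (d) — the compliance score is 45 points, meeting the 43 points threshold — but (i) sets (h) aside: (i) operates against (h): the qualifying period is 265 days, meeting the 265 days threshold. (j), which would lift (i), is inapplicable — the lot is not in a historic district. So (d) applies.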